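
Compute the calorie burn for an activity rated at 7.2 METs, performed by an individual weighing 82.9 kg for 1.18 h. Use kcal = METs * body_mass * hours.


Product of METs and mass = 7.2 * 82.9 = 596.88
Total kcal = 596.88 * 1.18 = 704.32 kcal

704.32 kcal


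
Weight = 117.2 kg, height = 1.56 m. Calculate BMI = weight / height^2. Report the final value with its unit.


height^2 = 1.56^2 = 2.4336
BMI = 117.2 / 2.4336 = 48.16 kg/m^2

48.16 kg/m^2


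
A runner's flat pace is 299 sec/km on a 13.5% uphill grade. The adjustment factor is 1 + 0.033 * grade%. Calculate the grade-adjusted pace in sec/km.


Factor = 1 + 0.033 * 13.5 = 1.4455
Adjusted pace = 299 * 1.4455
= 432.2 sec/km

432.2 s/km


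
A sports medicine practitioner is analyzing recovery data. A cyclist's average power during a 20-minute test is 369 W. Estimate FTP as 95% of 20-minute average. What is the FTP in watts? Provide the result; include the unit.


FTP = 20-min power * 0.95
= 369 * 0.95
= 350.55 W

350.55 W


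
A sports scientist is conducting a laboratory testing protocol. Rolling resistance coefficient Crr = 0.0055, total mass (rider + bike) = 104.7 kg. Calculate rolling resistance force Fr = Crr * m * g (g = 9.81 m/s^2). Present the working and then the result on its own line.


Fr = Crr * m * g
= 0.0055 * 104.7 * 9.81
= 5.649 N

5.649 N


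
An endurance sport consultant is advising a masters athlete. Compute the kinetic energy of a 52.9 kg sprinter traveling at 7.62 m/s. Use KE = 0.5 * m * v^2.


Velocity squared = 58.0644
KE = 0.5 * 52.9 * 58.0644 = 1535.8 J

1535.8 J


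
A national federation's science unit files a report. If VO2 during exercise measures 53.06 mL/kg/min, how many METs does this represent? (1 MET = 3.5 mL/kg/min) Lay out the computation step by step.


METs = VO2 / 3.5 = 53.06 / 3.5 = 15.16

15.16 METs


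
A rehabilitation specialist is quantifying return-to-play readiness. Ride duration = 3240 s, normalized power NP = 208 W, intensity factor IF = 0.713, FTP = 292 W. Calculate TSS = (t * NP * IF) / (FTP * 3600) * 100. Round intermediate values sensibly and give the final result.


Numerator = 3240 * 208 * 0.713 = 480504.96
Denominator = 292 * 3600 = 1051200
TSS = 480504.96 / 1051200 * 100
= 45.71

45.71 TSS


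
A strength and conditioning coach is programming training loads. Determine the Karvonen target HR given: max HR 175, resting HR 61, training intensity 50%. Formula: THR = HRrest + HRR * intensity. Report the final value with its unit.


HRR = HRmax - HRrest = 175 - 61 = 114
THR = 61 + 114 * 0.5
= 118.0 bpm

118.0 bpm


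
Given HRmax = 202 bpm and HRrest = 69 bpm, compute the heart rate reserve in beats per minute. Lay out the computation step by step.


Heart rate reserve = maximum HR minus resting HR
HRR = 202 - 69 = 133 bpm

133 bpm


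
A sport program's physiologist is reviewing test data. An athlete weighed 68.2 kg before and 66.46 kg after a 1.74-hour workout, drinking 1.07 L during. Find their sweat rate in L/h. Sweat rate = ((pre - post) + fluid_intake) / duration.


Body mass change = 1.74 kg
Total sweat loss = 1.74 + 1.07 = 2.81 L
Rate = 2.81 / 1.74 = 1.615 L/h

1.615 L/h


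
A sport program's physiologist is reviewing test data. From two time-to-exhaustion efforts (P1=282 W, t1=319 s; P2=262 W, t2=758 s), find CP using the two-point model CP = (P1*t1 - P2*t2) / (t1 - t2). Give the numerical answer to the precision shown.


Work in trial 1 = 89958 J
Work in trial 2 = 198596 J
Delta work = -108638 J
Delta time = -439 s
CP = -108638 / -439 = 247.47 W

247.47 W


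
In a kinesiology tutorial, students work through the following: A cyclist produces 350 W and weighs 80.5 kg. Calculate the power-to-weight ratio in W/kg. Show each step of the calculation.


P/W = power / mass
= 350 / 80.5
= 4.348 W/kg

4.348 W/kg


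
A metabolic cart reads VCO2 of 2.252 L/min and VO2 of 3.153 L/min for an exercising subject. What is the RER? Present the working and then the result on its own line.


RER = VCO2 / VO2 = 2.252 / 3.153 = 0.7142

0.7142


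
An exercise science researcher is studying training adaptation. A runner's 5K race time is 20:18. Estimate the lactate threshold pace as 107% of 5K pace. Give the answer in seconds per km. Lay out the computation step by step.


Total race time = 20*60 + 18 = 1218 seconds
5K pace = 1218 / 5 = 243.6 sec/km
LT pace = 243.6 * 1.07 = 260.65 sec/km

260.65 s/km


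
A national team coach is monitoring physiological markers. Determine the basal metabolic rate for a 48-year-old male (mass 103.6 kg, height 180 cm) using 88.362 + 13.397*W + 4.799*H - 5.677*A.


BMR = 88.362 + 13.397*103.6 + 4.799*180 - 5.677*48
= 2067.62 kcal/day

2067.62 kcal/day


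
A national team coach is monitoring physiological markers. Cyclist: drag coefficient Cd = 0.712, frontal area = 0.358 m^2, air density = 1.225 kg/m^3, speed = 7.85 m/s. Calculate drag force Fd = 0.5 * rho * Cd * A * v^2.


v^2 = 7.85^2 = 61.6225
Fd = 0.5 * 1.225 * 0.712 * 0.358 * 61.6225
= 9.621 N

9.621 N


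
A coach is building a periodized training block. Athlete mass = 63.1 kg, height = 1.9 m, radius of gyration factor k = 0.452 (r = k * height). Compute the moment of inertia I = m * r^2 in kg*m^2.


r = k * height = 0.452 * 1.9 = 0.8588 m
r^2 = 0.8588^2 = 0.737537
I = 63.1 * 0.737537 = 46.539 kg*m^2

46.539 kg*m^2


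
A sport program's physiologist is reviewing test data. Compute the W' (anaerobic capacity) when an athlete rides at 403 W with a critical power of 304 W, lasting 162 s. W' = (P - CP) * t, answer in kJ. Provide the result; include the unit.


Above-CP power = 99 W
Duration = 162 s
W' = 99 * 162 = 16038 J
Convert: 16038 / 1000 = 16.038 kJ

16.038 kJ


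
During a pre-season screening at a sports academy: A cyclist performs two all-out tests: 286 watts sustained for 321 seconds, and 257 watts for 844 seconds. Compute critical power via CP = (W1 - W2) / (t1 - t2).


W1 = P1 * t1 = 286 * 321 = 91806 J
W2 = P2 * t2 = 257 * 844 = 216908 J
CP = (91806 - 216908) / (321 - 844)
= 239.2 W

239.2 W


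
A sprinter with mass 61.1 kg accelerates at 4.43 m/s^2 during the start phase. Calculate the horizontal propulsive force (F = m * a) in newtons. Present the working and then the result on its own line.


F = m * a
= 61.1 * 4.43
= 270.67 N

270.67 N


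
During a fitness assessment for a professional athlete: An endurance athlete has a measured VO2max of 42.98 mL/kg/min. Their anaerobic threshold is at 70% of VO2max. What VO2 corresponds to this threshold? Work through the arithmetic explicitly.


Anaerobic threshold VO2 = VO2max * 70%
= 42.98 * 0.7
= 30.09 mL/kg/min

30.09 mL/kg/min


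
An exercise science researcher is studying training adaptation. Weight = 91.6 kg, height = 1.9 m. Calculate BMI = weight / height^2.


height^2 = 1.9^2 = 3.61
BMI = 91.6 / 3.61 = 25.37 kg/m^2

25.37 kg/m^2


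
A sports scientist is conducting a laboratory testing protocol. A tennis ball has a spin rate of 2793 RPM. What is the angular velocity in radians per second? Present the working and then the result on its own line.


Convert RPM to rad/s: multiply by 2*pi and divide by 60
omega = 2793 * 2 * pi / 60
= 292.482 rad/s

292.482 rad/s


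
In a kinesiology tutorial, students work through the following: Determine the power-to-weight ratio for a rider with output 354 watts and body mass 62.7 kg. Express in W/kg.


P/W = 354 / 62.7 = 5.646 W/kg

5.646 W/kg


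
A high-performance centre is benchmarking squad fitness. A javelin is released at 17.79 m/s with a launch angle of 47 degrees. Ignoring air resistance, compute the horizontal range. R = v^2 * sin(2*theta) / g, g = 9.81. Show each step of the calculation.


Launch speed squared = 316.4841
sin(2 * 47 deg) = 0.997564
Range = 316.4841 * 0.997564 / 9.81
= 32.183 m

32.183 m


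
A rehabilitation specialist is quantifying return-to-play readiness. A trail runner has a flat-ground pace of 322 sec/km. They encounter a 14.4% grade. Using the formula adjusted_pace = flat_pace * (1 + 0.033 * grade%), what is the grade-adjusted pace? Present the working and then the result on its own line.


Grade factor = 1 + 0.033 * 14.4 = 1.4752
Adjusted = 322 * 1.4752 = 475.01 sec/km

475.01 s/km


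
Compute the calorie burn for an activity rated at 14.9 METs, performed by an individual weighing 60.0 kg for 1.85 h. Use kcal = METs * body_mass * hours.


Product of METs and mass = 14.9 * 60.0 = 894.0
Total kcal = 894.0 * 1.85 = 1653.9 kcal

1653.9 kcal


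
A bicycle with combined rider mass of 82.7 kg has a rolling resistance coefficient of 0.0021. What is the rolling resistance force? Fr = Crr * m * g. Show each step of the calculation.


Fr = 0.0021 * 82.7 * 9.81
= 0.17367 * 9.81
= 1.704 N

1.704 N


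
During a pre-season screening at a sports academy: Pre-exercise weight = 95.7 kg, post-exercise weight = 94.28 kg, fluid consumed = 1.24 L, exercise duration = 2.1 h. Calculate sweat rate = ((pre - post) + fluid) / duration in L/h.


Weight loss = 95.7 - 94.28 = 1.42 kg (approx L)
Total sweat = 1.42 + 1.24 = 2.66 L
Sweat rate = 2.66 / 2.1 = 1.267 L/h

1.267 L/h


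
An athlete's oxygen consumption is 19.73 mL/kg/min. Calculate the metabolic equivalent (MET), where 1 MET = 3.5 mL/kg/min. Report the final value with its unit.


MET = VO2 / 3.5
= 19.73 / 3.5
= 5.64 METs

5.64 METs


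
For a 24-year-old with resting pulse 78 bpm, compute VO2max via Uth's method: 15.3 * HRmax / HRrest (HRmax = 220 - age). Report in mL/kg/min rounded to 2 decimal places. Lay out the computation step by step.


Step 1: HRmax = 220 - 24 = 196 bpm
Step 2: Ratio = 196 / 78 = 2.5128
Step 3: VO2max = 15.3 * 2.5128 = 38.45 mL/kg/min

38.45 mL/kg/min


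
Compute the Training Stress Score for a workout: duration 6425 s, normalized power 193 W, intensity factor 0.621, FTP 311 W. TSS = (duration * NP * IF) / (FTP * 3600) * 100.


Product = 6425 * 193 * 0.621 = 770055.525
Base = 311 * 3600 = 1119600
TSS = 770055.525 / 1119600 * 100 = 68.78

68.78 TSS


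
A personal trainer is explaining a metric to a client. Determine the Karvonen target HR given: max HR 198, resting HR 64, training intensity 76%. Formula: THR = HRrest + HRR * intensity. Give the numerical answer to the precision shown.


HRR = HRmax - HRrest = 198 - 64 = 134
THR = 64 + 134 * 0.76
= 165.84 bpm

165.84 bpm


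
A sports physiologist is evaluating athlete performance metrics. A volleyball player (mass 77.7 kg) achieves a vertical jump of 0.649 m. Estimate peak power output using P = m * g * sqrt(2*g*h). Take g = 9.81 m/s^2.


2 * g * h = 2 * 9.81 * 0.649 = 12.73338
sqrt(12.73338) = 3.568386 m/s
P = 77.7 * 9.81 * 3.568386 = 2719.96 W

2719.96 W


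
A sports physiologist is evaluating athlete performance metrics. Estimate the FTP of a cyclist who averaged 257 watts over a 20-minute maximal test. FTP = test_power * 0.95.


FTP = 257 * 0.95 = 244.15 W

244.15 W


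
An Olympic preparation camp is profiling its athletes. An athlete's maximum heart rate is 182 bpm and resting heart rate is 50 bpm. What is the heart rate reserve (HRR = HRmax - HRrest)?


HRR = HRmax - HRrest
= 182 - 50
= 132 bpm

132 bpm


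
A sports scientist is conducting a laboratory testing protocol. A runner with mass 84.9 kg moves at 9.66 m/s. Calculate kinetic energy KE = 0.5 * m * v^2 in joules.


v^2 = 9.66^2 = 93.3156
KE = 0.5 * 84.9 * 93.3156
= 3961.25 J

3961.25 J


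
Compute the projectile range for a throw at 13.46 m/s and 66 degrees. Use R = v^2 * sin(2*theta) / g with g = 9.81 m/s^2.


Two times the angle = 132 degrees
sin(132) = 0.743145
R = 181.1716 * 0.743145 / 9.81 = 13.724 m

13.724 m


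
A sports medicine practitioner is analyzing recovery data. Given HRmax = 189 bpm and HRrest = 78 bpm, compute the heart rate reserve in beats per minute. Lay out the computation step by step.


Heart rate reserve = maximum HR minus resting HR
HRR = 189 - 78 = 111 bpm

111 bpm


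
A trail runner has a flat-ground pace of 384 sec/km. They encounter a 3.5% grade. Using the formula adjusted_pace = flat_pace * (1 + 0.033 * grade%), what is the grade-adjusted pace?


Grade factor = 1 + 0.033 * 3.5 = 1.1155
Adjusted = 384 * 1.1155 = 428.35 sec/km

428.35 s/km


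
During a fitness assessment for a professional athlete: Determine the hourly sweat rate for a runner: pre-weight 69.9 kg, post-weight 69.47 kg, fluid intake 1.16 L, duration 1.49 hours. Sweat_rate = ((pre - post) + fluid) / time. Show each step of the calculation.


Mass lost = 69.9 - 69.47 = 0.43 kg
Add fluid consumed: 0.43 + 1.16 = 1.59 L total sweat
Sweat rate = 1.59 / 1.49 = 1.067 L/h

1.067 L/h


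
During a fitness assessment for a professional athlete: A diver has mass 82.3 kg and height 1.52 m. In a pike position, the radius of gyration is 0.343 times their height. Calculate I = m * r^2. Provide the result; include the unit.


r = 0.343 * 1.52 = 0.52136 m
I = m * r^2 = 82.3 * 0.271816 = 22.37 kg*m^2

22.37 kg*m^2


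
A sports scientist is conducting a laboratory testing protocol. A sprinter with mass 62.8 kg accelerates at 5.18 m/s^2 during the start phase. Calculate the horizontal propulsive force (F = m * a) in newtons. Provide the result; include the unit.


F = m * a
= 62.8 * 5.18
= 325.3 N

325.3 N


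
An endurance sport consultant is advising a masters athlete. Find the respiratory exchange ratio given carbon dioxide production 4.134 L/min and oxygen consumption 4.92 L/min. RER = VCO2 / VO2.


VCO2 = 4.134 L/min
VO2 = 4.92 L/min
RER = 4.134 / 4.92 = 0.8402

0.8402


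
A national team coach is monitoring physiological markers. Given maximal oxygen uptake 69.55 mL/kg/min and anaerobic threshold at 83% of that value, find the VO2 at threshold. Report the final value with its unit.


Percentage as decimal = 0.83
VO2 at AT = 69.55 * 0.83 = 57.73 mL/kg/min

57.73 mL/kg/min


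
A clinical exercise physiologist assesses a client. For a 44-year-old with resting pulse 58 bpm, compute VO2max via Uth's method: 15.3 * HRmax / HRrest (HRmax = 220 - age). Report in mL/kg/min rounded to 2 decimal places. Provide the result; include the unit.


Step 1: HRmax = 220 - 44 = 176 bpm
Step 2: Ratio = 176 / 58 = 3.0345
Step 3: VO2max = 15.3 * 3.0345 = 46.43 mL/kg/min

46.43 mL/kg/min


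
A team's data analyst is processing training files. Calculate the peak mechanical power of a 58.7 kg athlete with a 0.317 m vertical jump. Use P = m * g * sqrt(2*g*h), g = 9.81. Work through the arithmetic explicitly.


First, sqrt(2gh) = sqrt(2 * 9.81 * 0.317)
= sqrt(6.21954) = 2.493901 m/s
Power = 58.7 * 9.81 * 2.493901 = 1436.11 W

1436.11 W


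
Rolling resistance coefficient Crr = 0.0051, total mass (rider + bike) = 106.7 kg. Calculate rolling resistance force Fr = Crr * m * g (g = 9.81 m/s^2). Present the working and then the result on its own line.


Fr = Crr * m * g
= 0.0051 * 106.7 * 9.81
= 5.338 N

5.338 N


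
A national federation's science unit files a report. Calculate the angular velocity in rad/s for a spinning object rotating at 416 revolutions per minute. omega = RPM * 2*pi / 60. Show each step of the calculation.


omega = RPM * 2*pi / 60
= 416 * 6.28318531 / 60
= 43.563 rad/s

43.563 rad/s


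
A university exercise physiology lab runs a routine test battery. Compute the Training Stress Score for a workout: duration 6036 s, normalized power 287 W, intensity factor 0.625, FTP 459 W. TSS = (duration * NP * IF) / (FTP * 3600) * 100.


Product = 6036 * 287 * 0.625 = 1082707.5
Base = 459 * 3600 = 1652400
TSS = 1082707.5 / 1652400 * 100 = 65.52

65.52 TSS


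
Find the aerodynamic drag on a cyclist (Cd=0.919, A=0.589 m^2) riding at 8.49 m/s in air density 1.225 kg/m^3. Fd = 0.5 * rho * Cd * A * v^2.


Fd = 0.5 * 1.225 * 0.919 * 0.589 * 8.49^2
= 0.5 * 1.225 * 0.919 * 0.589 * 72.0801
= 23.897 N

23.897 N


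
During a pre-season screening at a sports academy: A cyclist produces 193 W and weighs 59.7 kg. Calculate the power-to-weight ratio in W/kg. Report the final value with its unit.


P/W = power / mass
= 193 / 59.7
= 3.233 W/kg

3.233 W/kg


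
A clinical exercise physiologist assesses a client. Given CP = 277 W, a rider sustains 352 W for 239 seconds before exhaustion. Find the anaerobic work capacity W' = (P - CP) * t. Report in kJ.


Excess power = 352 - 277 = 75 W
Work above CP = 75 * 239 = 17925 J
W' = 17.925 kJ

17.925 kJ


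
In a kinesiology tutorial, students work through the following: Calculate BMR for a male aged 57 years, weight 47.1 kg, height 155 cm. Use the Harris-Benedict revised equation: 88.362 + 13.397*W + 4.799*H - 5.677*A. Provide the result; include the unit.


Substituting values:
W term = 13.397 * 47.1 = 630.9987
H term = 4.799 * 155 = 743.845
A term = 5.677 * 57 = 323.589
BMR = 1139.62 kcal/day

1139.62 kcal/day


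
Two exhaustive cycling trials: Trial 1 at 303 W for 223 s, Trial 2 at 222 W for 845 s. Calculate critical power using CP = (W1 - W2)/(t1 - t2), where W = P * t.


W1 = 303 * 223 = 67569 J
W2 = 222 * 845 = 187590 J
CP = (67569 - 187590) / (223 - 845)
= -120021 / -622
= 192.96 W

192.96 W


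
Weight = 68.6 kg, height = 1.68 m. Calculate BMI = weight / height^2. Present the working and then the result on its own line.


height^2 = 1.68^2 = 2.8224
BMI = 68.6 / 2.8224 = 24.31 kg/m^2

24.31 kg/m^2


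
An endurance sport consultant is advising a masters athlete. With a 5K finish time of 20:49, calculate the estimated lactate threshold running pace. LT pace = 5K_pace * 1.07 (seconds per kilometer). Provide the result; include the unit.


Race duration = 1249 s for 5 km
Average pace = 1249 / 5 = 249.8 s/km
LT pace = 249.8 * 1.07
= 267.29 s/km

267.29 s/km


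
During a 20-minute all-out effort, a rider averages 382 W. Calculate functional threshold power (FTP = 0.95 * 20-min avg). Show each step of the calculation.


FTP = 0.95 * 382
= 362.9 W

362.9 W


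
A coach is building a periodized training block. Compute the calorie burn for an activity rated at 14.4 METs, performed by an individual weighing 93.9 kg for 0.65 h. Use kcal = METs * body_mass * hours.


Product of METs and mass = 14.4 * 93.9 = 1352.16
Total kcal = 1352.16 * 0.65 = 878.9 kcal

878.9 kcal


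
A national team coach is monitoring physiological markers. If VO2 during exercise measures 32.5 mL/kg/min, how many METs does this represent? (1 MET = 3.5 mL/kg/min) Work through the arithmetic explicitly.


METs = VO2 / 3.5 = 32.5 / 3.5 = 9.29

9.29 METs


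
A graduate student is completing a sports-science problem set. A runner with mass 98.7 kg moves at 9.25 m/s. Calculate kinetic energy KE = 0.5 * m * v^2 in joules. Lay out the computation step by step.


v^2 = 9.25^2 = 85.5625
KE = 0.5 * 98.7 * 85.5625
= 4222.51 J

4222.51 J


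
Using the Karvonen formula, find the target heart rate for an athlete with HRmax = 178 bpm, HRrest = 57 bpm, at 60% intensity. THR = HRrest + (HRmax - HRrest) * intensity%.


HRR = 178 - 57 = 121
THR = 57 + 121 * 0.6
= 57 + 72.6
= 129.6 bpm

129.6 bpm


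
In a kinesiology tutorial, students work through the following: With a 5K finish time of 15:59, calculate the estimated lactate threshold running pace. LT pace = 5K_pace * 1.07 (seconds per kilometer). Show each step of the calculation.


Race duration = 959 s for 5 km
Average pace = 959 / 5 = 191.8 s/km
LT pace = 191.8 * 1.07
= 205.23 s/km

205.23 s/km


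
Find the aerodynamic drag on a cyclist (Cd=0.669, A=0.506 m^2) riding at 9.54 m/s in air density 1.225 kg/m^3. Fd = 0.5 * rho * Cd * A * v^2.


Fd = 0.5 * 1.225 * 0.669 * 0.506 * 9.54^2
= 0.5 * 1.225 * 0.669 * 0.506 * 91.0116
= 18.87 N

18.87 N


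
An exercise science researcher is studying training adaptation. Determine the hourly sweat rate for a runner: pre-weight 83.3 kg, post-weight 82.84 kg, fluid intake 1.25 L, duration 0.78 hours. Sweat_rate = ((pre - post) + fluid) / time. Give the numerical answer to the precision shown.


Mass lost = 83.3 - 82.84 = 0.46 kg
Add fluid consumed: 0.46 + 1.25 = 1.71 L total sweat
Sweat rate = 1.71 / 0.78 = 2.192 L/h

2.192 L/h


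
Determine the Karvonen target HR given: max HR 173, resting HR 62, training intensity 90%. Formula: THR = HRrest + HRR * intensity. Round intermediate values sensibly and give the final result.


HRR = HRmax - HRrest = 173 - 62 = 111
THR = 62 + 111 * 0.9
= 161.9 bpm

161.9 bpm


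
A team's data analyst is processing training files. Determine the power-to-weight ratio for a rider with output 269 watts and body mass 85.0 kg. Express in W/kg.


P/W = 269 / 85.0 = 3.165 W/kg

3.165 W/kg


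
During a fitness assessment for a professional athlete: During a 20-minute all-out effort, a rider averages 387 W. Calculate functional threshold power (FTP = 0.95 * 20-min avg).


FTP = 0.95 * 387
= 367.65 W

367.65 W


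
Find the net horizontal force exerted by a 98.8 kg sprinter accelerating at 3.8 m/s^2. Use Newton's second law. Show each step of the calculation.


Newton's second law: F = m * a
F = 98.8 * 3.8 = 375.44 N

375.44 N


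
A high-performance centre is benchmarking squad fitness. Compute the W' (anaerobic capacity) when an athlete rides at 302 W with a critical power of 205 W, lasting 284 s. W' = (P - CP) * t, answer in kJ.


Above-CP power = 97 W
Duration = 284 s
W' = 97 * 284 = 27548 J
Convert: 27548 / 1000 = 27.548 kJ

27.548 kJ


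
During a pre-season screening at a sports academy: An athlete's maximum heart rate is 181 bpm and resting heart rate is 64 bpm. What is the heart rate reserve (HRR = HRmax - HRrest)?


HRR = HRmax - HRrest
= 181 - 64
= 117 bpm

117 bpm


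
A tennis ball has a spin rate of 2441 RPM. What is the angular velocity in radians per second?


Convert RPM to rad/s: multiply by 2*pi and divide by 60
omega = 2441 * 2 * pi / 60
= 255.621 rad/s

255.621 rad/s


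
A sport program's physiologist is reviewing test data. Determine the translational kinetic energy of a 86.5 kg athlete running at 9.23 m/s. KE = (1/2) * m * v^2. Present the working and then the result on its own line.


KE = 0.5 * m * v^2
= 0.5 * 86.5 * 9.23^2
= 0.5 * 86.5 * 85.1929
= 3684.59 J

3684.59 J


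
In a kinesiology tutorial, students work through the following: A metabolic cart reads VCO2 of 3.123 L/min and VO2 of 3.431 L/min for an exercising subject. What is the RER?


RER = VCO2 / VO2 = 3.123 / 3.431 = 0.9102

0.9102


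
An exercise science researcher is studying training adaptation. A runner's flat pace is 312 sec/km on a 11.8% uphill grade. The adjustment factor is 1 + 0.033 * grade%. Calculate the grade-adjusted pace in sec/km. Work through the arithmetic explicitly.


Factor = 1 + 0.033 * 11.8 = 1.3894
Adjusted pace = 312 * 1.3894
= 433.49 sec/km

433.49 s/km


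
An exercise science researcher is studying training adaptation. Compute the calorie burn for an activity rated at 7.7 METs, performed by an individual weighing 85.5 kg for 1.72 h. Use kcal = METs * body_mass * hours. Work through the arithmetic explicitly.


Product of METs and mass = 7.7 * 85.5 = 658.35
Total kcal = 658.35 * 1.72 = 1132.36 kcal

1132.36 kcal


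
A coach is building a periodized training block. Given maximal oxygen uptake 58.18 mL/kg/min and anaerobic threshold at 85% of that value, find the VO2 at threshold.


Percentage as decimal = 0.85
VO2 at AT = 58.18 * 0.85 = 49.45 mL/kg/min

49.45 mL/kg/min


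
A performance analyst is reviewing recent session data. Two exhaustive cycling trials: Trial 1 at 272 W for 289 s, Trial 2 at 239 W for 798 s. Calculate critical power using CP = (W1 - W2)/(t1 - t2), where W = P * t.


W1 = 272 * 289 = 78608 J
W2 = 239 * 798 = 190722 J
CP = (78608 - 190722) / (289 - 798)
= -112114 / -509
= 220.26 W

220.26 W


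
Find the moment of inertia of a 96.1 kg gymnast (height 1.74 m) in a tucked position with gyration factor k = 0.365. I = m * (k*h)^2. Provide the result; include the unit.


Radius of gyration = 0.365 * 1.74 = 0.6351 m
I = 96.1 * 0.6351^2
= 96.1 * 0.403352
= 38.762 kg*m^2

38.762 kg*m^2


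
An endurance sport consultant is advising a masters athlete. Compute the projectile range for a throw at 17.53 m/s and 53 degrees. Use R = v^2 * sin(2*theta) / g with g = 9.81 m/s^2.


Two times the angle = 106 degrees
sin(106) = 0.961262
R = 307.3009 * 0.961262 / 9.81 = 30.112 m

30.112 m


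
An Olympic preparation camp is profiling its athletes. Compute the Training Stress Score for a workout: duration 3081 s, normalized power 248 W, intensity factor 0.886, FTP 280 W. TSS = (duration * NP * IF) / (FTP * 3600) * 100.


Product = 3081 * 248 * 0.886 = 676981.968
Base = 280 * 3600 = 1008000
TSS = 676981.968 / 1008000 * 100 = 67.16

67.16 TSS


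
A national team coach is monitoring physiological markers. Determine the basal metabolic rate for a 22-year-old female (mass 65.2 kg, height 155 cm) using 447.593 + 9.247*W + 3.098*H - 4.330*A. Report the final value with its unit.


BMR = 447.593 + 9.247*65.2 + 3.098*155 - 4.330*22
= 1435.43 kcal/day

1435.43 kcal/day


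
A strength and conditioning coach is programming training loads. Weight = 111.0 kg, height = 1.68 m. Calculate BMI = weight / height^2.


height^2 = 1.68^2 = 2.8224
BMI = 111.0 / 2.8224 = 39.33 kg/m^2

39.33 kg/m^2


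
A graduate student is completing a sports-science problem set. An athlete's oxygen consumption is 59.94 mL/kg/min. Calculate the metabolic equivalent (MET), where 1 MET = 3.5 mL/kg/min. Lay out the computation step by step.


MET = VO2 / 3.5
= 59.94 / 3.5
= 17.13 METs

17.13 METs


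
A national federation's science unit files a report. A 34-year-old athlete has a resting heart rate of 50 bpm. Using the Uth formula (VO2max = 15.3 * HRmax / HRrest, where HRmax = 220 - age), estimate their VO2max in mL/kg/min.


HRmax = 220 - 34 = 186 bpm
Ratio = HRmax / HRrest = 186 / 50 = 3.72
VO2max = 15.3 * 3.72 = 56.92 mL/kg/min

56.92 mL/kg/min


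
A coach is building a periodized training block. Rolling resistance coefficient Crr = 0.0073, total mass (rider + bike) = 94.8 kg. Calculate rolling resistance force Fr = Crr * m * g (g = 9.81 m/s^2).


Fr = Crr * m * g
= 0.0073 * 94.8 * 9.81
= 6.789 N

6.789 N


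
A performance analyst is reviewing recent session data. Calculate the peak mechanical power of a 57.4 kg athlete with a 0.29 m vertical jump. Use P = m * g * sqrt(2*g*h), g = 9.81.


First, sqrt(2gh) = sqrt(2 * 9.81 * 0.29)
= sqrt(5.6898) = 2.38533 m/s
Power = 57.4 * 9.81 * 2.38533 = 1343.17 W

1343.17 W


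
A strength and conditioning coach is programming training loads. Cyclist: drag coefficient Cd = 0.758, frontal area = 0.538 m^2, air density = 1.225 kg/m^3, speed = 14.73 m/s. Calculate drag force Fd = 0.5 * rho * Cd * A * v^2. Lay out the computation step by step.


v^2 = 14.73^2 = 216.9729
Fd = 0.5 * 1.225 * 0.758 * 0.538 * 216.9729
= 54.195 N

54.195 N


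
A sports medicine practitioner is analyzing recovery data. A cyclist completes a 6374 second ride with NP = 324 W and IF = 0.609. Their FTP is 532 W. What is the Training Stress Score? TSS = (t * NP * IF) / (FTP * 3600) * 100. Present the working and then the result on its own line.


t * NP * IF = 6374 * 324 * 0.609 = 1257692.184
FTP * 3600 = 1915200
TSS = (1257692.184 / 1915200) * 100 = 65.67

65.67 TSS


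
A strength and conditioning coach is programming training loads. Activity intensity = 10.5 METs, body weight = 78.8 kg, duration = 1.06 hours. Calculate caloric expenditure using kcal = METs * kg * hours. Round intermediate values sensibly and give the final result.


kcal = 10.5 * 78.8 * 1.06
= 827.4 * 1.06
= 877.04 kcal

877.04 kcal


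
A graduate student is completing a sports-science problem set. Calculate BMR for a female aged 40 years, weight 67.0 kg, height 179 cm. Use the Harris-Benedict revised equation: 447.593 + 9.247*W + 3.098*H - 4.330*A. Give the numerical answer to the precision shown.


Substituting values:
W term = 9.247 * 67.0 = 619.549
H term = 3.098 * 179 = 554.542
A term = 4.330 * 40 = 173.2
BMR = 1448.48 kcal/day

1448.48 kcal/day


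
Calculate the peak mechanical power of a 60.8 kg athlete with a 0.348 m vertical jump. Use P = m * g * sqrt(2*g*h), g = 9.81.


First, sqrt(2gh) = sqrt(2 * 9.81 * 0.348)
= sqrt(6.82776) = 2.612998 m/s
Power = 60.8 * 9.81 * 2.612998 = 1558.52 W

1558.52 W


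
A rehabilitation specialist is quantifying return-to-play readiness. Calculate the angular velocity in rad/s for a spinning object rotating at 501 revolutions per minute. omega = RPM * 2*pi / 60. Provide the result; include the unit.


omega = RPM * 2*pi / 60
= 501 * 6.28318531 / 60
= 52.465 rad/s

52.465 rad/s


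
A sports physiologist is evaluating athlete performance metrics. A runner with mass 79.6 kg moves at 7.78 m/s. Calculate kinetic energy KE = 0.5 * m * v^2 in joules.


v^2 = 7.78^2 = 60.5284
KE = 0.5 * 79.6 * 60.5284
= 2409.03 J

2409.03 J


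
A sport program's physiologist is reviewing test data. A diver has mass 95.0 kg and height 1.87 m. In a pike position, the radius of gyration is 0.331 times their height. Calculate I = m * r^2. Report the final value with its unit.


r = 0.331 * 1.87 = 0.61897 m
I = m * r^2 = 95.0 * 0.383124 = 36.397 kg*m^2

36.397 kg*m^2


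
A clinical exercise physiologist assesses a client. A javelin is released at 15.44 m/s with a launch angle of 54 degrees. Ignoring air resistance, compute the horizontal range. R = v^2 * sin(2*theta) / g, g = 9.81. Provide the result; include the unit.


Launch speed squared = 238.3936
sin(2 * 54 deg) = 0.951057
Range = 238.3936 * 0.951057 / 9.81
= 23.112 m

23.112 m


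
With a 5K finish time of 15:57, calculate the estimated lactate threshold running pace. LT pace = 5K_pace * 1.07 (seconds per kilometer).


Race duration = 957 s for 5 km
Average pace = 957 / 5 = 191.4 s/km
LT pace = 191.4 * 1.07
= 204.8 s/km

204.8 s/km


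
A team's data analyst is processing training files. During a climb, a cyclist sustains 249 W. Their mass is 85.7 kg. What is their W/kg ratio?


Power-to-weight = 249 W / 85.7 kg
= 2.905 W/kg

2.905 W/kg


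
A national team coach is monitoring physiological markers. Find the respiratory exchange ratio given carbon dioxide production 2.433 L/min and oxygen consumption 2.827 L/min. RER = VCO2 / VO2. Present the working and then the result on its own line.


VCO2 = 2.433 L/min
VO2 = 2.827 L/min
RER = 2.433 / 2.827 = 0.8606

0.8606


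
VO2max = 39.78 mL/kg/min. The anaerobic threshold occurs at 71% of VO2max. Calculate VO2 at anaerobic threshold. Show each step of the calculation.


AT fraction = 71 / 100 = 0.71
AT VO2 = 39.78 * 0.71
= 28.24 mL/kg/min

28.24 mL/kg/min


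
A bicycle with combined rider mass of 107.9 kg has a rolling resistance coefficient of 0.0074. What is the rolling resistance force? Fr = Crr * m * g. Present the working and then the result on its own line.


Fr = 0.0074 * 107.9 * 9.81
= 0.79846 * 9.81
= 7.833 N

7.833 N


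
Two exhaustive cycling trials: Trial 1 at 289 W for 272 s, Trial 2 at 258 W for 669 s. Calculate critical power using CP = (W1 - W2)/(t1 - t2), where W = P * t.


W1 = 289 * 272 = 78608 J
W2 = 258 * 669 = 172602 J
CP = (78608 - 172602) / (272 - 669)
= -93994 / -397
= 236.76 W

236.76 W


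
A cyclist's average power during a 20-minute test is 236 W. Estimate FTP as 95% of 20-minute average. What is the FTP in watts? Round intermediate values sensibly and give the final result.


FTP = 20-min power * 0.95
= 236 * 0.95
= 224.2 W

224.2 W


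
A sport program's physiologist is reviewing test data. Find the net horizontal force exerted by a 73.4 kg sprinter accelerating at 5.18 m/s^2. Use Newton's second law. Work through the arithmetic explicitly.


Newton's second law: F = m * a
F = 73.4 * 5.18 = 380.21 N

380.21 N


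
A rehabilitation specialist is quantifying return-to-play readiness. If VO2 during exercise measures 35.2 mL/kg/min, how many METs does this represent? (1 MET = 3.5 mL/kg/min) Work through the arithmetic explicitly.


METs = VO2 / 3.5 = 35.2 / 3.5 = 10.06

10.06 METs


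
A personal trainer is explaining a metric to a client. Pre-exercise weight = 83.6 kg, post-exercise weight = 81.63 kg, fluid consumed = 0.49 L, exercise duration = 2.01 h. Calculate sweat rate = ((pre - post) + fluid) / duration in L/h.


Weight loss = 83.6 - 81.63 = 1.97 kg (approx L)
Total sweat = 1.97 + 0.49 = 2.46 L
Sweat rate = 2.46 / 2.01 = 1.224 L/h

1.224 L/h


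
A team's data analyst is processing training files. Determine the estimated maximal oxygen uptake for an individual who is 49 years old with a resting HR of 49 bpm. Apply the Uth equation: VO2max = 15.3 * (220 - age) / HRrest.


HRmax = 220 - 49 = 171
VO2max = 15.3 * (171 / 49)
= 15.3 * 3.4898
= 53.39 mL/kg/min

53.39 mL/kg/min


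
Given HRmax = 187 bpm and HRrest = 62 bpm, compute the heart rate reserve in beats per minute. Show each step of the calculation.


Heart rate reserve = maximum HR minus resting HR
HRR = 187 - 62 = 125 bpm

125 bpm


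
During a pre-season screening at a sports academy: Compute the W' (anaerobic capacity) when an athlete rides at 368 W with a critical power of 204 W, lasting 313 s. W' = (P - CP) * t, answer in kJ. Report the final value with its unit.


Above-CP power = 164 W
Duration = 313 s
W' = 164 * 313 = 51332 J
Convert: 51332 / 1000 = 51.332 kJ

51.332 kJ


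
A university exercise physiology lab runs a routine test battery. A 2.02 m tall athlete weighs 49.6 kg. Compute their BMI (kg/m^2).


height^2 = 4.0804 m^2
BMI = 49.6 / 4.0804 = 12.16 kg/m^2

12.16 kg/m^2


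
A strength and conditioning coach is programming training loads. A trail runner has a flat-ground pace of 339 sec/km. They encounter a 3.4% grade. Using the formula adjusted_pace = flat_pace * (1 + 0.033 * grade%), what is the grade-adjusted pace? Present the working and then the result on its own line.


Grade factor = 1 + 0.033 * 3.4 = 1.1122
Adjusted = 339 * 1.1122 = 377.04 sec/km

377.04 s/km


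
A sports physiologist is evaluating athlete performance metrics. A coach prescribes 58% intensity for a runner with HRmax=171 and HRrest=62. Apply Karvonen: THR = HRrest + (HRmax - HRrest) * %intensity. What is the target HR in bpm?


Heart rate reserve = 171 - 62 = 109
Intensity fraction = 58 / 100 = 0.58
THR = 62 + 109 * 0.58 = 125.22 bpm

125.22 bpm


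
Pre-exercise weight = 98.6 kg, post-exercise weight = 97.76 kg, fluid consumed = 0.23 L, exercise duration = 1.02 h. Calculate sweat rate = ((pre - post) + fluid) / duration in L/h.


Weight loss = 98.6 - 97.76 = 0.84 kg (approx L)
Total sweat = 0.84 + 0.23 = 1.07 L
Sweat rate = 1.07 / 1.02 = 1.049 L/h

1.049 L/h


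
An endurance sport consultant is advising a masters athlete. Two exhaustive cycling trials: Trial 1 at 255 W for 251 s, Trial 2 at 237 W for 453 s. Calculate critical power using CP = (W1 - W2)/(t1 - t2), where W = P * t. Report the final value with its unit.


W1 = 255 * 251 = 64005 J
W2 = 237 * 453 = 107361 J
CP = (64005 - 107361) / (251 - 453)
= -43356 / -202
= 214.63 W

214.63 W


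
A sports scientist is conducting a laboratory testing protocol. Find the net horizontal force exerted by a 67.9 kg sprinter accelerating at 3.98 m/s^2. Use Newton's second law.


Newton's second law: F = m * a
F = 67.9 * 3.98 = 270.24 N

270.24 N


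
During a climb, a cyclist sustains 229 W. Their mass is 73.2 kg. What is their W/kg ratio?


Power-to-weight = 229 W / 73.2 kg
= 3.128 W/kg

3.128 W/kg


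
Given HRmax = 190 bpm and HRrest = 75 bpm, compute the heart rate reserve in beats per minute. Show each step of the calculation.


Heart rate reserve = maximum HR minus resting HR
HRR = 190 - 75 = 115 bpm

115 bpm


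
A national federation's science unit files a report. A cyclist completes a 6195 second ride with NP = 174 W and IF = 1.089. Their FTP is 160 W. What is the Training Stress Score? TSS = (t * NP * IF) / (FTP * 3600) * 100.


t * NP * IF = 6195 * 174 * 1.089 = 1173865.77
FTP * 3600 = 576000
TSS = (1173865.77 / 576000) * 100 = 203.8

203.8 TSS


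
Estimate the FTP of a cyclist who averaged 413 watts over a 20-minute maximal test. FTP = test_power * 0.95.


FTP = 413 * 0.95 = 392.35 W

392.35 W


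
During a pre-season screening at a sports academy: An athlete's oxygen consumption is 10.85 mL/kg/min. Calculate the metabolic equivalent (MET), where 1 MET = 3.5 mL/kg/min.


MET = VO2 / 3.5
= 10.85 / 3.5
= 3.1 METs

3.1 METs


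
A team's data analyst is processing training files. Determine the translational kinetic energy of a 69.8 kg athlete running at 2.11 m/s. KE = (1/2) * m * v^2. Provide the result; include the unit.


KE = 0.5 * m * v^2
= 0.5 * 69.8 * 2.11^2
= 0.5 * 69.8 * 4.4521
= 155.38 J

155.38 J


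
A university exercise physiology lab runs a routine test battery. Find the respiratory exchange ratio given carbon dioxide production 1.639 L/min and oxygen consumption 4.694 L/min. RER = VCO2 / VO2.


VCO2 = 1.639 L/min
VO2 = 4.694 L/min
RER = 1.639 / 4.694 = 0.3492

0.3492


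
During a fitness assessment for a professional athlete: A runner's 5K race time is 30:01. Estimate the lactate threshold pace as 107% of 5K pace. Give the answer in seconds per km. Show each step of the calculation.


Total race time = 30*60 + 1 = 1801 seconds
5K pace = 1801 / 5 = 360.2 sec/km
LT pace = 360.2 * 1.07 = 385.41 sec/km

385.41 s/km


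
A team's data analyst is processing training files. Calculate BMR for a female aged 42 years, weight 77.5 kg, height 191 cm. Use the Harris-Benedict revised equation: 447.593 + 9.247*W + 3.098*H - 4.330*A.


Substituting values:
W term = 9.247 * 77.5 = 716.6425
H term = 3.098 * 191 = 591.718
A term = 4.330 * 42 = 181.86
BMR = 1574.09 kcal/day

1574.09 kcal/day


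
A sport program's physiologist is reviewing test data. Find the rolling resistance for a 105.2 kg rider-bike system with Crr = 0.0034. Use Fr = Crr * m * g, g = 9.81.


m * g = 105.2 * 9.81 = 1032.012 N
Fr = 0.0034 * 1032.012 = 3.509 N

3.509 N


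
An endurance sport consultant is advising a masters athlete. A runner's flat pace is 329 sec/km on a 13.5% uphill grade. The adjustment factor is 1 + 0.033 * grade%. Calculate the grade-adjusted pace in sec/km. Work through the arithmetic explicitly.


Factor = 1 + 0.033 * 13.5 = 1.4455
Adjusted pace = 329 * 1.4455
= 475.57 sec/km

475.57 s/km


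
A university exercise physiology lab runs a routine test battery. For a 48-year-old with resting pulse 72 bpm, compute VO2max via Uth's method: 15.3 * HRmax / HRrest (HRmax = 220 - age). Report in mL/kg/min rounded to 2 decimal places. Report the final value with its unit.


Step 1: HRmax = 220 - 48 = 172 bpm
Step 2: Ratio = 172 / 72 = 2.3889
Step 3: VO2max = 15.3 * 2.3889 = 36.55 mL/kg/min

36.55 mL/kg/min


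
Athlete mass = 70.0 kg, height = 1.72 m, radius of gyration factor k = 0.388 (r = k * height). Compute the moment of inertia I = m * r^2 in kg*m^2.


r = k * height = 0.388 * 1.72 = 0.66736 m
r^2 = 0.66736^2 = 0.445369
I = 70.0 * 0.445369 = 31.176 kg*m^2

31.176 kg*m^2


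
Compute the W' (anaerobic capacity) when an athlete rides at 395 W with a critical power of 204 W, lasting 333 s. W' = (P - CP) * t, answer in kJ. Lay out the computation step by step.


Above-CP power = 191 W
Duration = 333 s
W' = 191 * 333 = 63603 J
Convert: 63603 / 1000 = 63.603 kJ

63.603 kJ


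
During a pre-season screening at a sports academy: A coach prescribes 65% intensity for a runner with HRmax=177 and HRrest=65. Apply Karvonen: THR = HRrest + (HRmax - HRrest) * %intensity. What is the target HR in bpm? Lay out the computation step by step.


Heart rate reserve = 177 - 65 = 112
Intensity fraction = 65 / 100 = 0.65
THR = 65 + 112 * 0.65 = 137.8 bpm

137.8 bpm


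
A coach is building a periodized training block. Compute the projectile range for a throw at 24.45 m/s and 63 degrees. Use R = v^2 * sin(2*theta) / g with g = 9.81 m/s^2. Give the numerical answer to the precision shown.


Two times the angle = 126 degrees
sin(126) = 0.809017
R = 597.8025 * 0.809017 / 9.81 = 49.3 m

49.3 m
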